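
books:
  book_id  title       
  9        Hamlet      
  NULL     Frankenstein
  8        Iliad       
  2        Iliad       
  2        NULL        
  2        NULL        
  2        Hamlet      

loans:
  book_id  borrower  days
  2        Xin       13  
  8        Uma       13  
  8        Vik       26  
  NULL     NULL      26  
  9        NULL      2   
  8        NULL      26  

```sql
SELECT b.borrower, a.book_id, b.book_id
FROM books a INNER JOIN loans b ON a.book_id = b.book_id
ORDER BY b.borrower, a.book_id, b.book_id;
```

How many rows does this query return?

8

INNER JOIN keeps only pairs where the ON condition holds.
Matching on a.book_id = b.book_id. A NULL in a compared column never satisfies the condition.
Matched pairs: 8.
Total: 8 rows.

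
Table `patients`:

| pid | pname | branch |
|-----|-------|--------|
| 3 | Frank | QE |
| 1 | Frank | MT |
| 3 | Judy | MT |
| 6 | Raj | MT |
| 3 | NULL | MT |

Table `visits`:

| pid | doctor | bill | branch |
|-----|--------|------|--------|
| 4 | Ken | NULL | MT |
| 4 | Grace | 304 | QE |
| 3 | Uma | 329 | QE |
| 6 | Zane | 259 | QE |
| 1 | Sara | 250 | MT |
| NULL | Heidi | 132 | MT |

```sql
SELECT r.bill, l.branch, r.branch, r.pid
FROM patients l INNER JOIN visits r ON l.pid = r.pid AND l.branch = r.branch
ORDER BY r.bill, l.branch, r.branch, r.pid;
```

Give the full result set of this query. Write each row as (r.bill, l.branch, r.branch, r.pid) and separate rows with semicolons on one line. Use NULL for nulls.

INNER JOIN keeps only pairs where the ON condition holds.
Matching on l.pid = r.pid AND l.branch = r.branch. A NULL in a compared column never satisfies the condition.
Matched pairs: 2.

(250, MT, MT, 1); (329, QE, QE, 3)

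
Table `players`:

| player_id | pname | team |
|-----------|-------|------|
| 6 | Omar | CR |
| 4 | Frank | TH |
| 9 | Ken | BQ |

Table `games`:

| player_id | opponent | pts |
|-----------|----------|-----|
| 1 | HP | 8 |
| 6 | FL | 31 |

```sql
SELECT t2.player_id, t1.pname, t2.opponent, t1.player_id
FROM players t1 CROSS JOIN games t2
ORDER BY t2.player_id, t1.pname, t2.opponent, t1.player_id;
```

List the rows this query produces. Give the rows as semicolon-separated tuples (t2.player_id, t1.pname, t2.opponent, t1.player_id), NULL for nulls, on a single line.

CROSS JOIN pairs every row of `players` with every row of `games`: 3 × 2 = 6 rows.

(1, Frank, HP, 4); (1, Ken, HP, 9); (1, Omar, HP, 6); (6, Frank, FL, 4); (6, Ken, FL, 9); (6, Omar, FL, 6)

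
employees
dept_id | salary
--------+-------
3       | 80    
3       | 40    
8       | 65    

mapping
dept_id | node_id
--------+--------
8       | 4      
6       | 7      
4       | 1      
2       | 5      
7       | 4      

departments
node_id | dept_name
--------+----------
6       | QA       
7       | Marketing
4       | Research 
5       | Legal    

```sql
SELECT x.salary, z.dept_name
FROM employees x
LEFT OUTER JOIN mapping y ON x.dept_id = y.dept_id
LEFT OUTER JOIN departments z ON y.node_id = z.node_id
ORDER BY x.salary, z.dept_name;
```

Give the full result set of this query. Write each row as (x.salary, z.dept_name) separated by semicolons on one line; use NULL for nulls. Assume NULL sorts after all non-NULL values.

(40, NULL); (65, Research); (80, NULL)

Joins associate left-to-right: employees LEFT JOIN mapping on dept_id gives 3 intermediate row(s).
Then LEFT JOIN `departments z` on node_id: each of those 3 rows is kept; rows whose y.node_id has no match in z get NULL for z's columns.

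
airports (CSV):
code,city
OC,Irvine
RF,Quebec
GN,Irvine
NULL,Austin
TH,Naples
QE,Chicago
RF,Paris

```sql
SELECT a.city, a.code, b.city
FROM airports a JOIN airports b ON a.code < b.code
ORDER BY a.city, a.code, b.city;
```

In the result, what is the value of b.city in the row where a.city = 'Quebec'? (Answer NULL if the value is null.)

Naples

INNER JOIN keeps only pairs where the ON condition holds.
Matching on a.code < b.code. A NULL in a compared column never satisfies the condition.
- a (code=OC) pairs with 4 row(s) of b.
- a (code=RF) pairs with 1 row(s) of b.
- a (code=GN) pairs with 5 row(s) of b.
- a (code=NULL) has no partner → excluded.
- a (code=TH) has no partner → excluded.
- a (code=QE) pairs with 3 row(s) of b.
- a (code=RF) pairs with 1 row(s) of b.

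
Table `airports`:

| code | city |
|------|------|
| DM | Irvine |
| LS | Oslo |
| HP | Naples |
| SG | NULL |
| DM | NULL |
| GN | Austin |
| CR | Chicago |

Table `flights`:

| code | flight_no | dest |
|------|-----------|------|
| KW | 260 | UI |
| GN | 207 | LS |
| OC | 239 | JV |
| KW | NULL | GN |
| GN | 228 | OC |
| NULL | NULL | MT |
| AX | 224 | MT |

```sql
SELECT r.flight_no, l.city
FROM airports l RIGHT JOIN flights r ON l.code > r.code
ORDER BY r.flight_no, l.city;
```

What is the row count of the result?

RIGHT JOIN keeps every row from `flights`; unmatched rows get NULL for `airports`'s columns.
Matching on l.code > r.code. A NULL in a compared column never satisfies the condition.
Matched pairs: 18; unmatched r rows kept: 1.
Total: 18 matched + 1 padded = 19 rows.

19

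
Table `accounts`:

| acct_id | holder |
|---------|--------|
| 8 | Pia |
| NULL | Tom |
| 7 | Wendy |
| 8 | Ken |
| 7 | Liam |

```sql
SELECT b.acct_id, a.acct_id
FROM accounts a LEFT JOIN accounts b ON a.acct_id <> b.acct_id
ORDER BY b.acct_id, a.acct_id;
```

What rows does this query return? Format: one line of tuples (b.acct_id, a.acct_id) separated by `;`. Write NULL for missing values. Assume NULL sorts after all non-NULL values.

(7, 8); (7, 8); (7, 8); (7, 8); (8, 7); (8, 7); (8, 7); (8, 7); (NULL, NULL)

LEFT JOIN keeps every row from `accounts a`; unmatched rows get NULL for `accounts b`'s columns.
Matching on a.acct_id <> b.acct_id. A NULL in a compared column never satisfies the condition.
- a row (acct_id=8): matches 2 b row(s) → 2 output row(s).
- a row (acct_id=NULL): no match → kept, b columns NULL.
- a row (acct_id=7): matches 2 b row(s) → 2 output row(s).
- a row (acct_id=8): matches 2 b row(s) → 2 output row(s).
- a row (acct_id=7): matches 2 b row(s) → 2 output row(s).
After projecting and ordering:
b.acct_id | a.acct_id
7 | 8
7 | 8
7 | 8
7 | 8
8 | 7
8 | 7
8 | 7
8 | 7
NULL | NULL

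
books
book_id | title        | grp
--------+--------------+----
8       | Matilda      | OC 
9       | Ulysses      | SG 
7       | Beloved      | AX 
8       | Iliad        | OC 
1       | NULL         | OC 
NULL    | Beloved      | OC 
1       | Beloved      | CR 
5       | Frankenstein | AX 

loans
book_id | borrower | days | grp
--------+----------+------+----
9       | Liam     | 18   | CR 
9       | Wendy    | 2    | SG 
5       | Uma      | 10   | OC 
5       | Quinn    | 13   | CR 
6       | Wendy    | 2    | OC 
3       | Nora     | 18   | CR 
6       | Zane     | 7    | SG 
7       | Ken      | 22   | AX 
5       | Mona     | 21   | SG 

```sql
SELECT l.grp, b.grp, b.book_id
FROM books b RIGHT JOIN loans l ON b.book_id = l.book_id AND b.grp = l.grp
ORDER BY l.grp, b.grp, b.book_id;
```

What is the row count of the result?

RIGHT JOIN keeps every row from `loans`; unmatched rows get NULL for `books`'s columns.
Matching on b.book_id = l.book_id AND b.grp = l.grp. A NULL in a compared column never satisfies the condition.
- b[0] book_id=8, grp=OC → no match.
- b[1] book_id=9, grp=SG → 1 match(es) in l → 1 row(s).
- b[2] book_id=7, grp=AX → 1 match(es) in l → 1 row(s).
- b[3] book_id=8, grp=OC → no match.
- b[4] book_id=1, grp=OC → no match.
- b[5] book_id=NULL, grp=OC → no match.
- b[6] book_id=1, grp=CR → no match.
- b[7] book_id=5, grp=AX → no match.
- 7 row(s) from l found no b partner → padded with NULL.
Total: 2 matched + 7 padded = 9 rows.

9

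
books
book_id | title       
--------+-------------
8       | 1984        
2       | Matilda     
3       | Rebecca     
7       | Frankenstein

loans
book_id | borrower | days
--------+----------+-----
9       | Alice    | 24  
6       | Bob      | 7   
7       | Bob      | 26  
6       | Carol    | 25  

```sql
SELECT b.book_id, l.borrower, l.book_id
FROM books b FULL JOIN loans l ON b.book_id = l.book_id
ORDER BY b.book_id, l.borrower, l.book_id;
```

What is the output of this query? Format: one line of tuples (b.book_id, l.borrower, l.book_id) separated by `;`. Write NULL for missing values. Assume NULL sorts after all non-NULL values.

(2, NULL, NULL); (3, NULL, NULL); (7, Bob, 7); (8, NULL, NULL); (NULL, Alice, 9); (NULL, Bob, 6); (NULL, Carol, 6)

FULL OUTER JOIN keeps every row from both sides; unmatched rows get NULL for the other side's columns.
Matching on b.book_id = l.book_id.
- b row (book_id=8): no match → kept, l columns NULL.
- b row (book_id=2): no match → kept, l columns NULL.
- b row (book_id=3): no match → kept, l columns NULL.
- b row (book_id=7): matches 1 l row(s) → 1 output row(s).
- plus 3 unmatched l row(s), each kept with NULL b columns.
After projecting and ordering:
b.book_id | l.borrower | l.book_id
2 | NULL | NULL
3 | NULL | NULL
7 | Bob | 7
8 | NULL | NULL
NULL | Alice | 9
NULL | Bob | 6
NULL | Carol | 6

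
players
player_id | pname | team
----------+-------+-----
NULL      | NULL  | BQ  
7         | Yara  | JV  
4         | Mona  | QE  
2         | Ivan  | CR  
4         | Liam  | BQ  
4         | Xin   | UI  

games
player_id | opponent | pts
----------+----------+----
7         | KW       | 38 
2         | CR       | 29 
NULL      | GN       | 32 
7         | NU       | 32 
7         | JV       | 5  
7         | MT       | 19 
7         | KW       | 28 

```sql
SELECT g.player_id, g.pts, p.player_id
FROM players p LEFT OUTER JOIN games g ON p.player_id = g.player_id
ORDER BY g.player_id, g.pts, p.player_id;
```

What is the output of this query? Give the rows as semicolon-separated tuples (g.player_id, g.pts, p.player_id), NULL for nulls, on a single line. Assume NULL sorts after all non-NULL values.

LEFT JOIN keeps every row from `players`; unmatched rows get NULL for `games`'s columns.
Matching on p.player_id = g.player_id. A NULL in a compared column never satisfies the condition.
- player_id=NULL: no g row matches, row kept with g columns NULL.
- player_id=7: 5 matching g row(s), so 5 row(s) emitted.
- player_id=4: no g row matches, row kept with g columns NULL.
- player_id=2: 1 matching g row(s), so 1 row(s) emitted.
- player_id=4: no g row matches, row kept with g columns NULL.
- player_id=4: no g row matches, row kept with g columns NULL.
After projecting and ordering:
g.player_id | g.pts | p.player_id
2 | 29 | 2
7 | 5 | 7
7 | 19 | 7
7 | 28 | 7
7 | 32 | 7
7 | 38 | 7
NULL | NULL | 4
NULL | NULL | 4
NULL | NULL | 4
NULL | NULL | NULL

(2, 29, 2); (7, 5, 7); (7, 19, 7); (7, 28, 7); (7, 32, 7); (7, 38, 7); (NULL, NULL, 4); (NULL, NULL, 4); (NULL, NULL, 4); (NULL, NULL, NULL)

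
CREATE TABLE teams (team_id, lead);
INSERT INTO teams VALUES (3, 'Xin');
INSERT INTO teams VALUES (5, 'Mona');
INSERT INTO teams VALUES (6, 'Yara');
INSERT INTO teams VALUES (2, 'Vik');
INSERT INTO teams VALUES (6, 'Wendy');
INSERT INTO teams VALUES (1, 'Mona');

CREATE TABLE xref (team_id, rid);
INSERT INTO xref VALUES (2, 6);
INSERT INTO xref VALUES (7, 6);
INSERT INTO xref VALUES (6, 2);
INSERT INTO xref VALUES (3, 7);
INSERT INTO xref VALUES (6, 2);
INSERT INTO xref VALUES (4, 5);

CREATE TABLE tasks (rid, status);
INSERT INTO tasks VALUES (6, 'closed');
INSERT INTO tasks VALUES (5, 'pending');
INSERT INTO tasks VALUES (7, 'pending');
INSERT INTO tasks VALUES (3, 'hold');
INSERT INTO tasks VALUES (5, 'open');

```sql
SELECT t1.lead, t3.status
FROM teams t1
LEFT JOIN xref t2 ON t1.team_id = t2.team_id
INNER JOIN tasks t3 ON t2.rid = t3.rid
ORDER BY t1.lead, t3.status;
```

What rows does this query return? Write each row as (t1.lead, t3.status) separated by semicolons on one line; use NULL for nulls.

(Vik, closed); (Xin, pending)

Step 1 — t1 LEFT JOIN t2 on team_id → 8 row(s).
Then INNER JOIN `tasks t3` on rid: keep only rows whose t2.rid appears in t3.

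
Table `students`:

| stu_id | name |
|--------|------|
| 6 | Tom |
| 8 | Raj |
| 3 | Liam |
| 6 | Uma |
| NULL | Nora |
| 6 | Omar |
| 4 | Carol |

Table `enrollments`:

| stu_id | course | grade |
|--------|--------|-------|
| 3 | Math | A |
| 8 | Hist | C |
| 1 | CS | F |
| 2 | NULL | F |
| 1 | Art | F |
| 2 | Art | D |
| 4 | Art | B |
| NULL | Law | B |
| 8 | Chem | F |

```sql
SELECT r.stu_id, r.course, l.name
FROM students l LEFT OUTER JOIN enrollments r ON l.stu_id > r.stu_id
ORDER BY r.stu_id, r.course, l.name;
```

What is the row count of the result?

LEFT JOIN keeps every row from `students`; unmatched rows get NULL for `enrollments`'s columns.
Matching on l.stu_id > r.stu_id. A NULL in a compared column never satisfies the condition.
- l[0] stu_id=6 → 6 match(es) in r → 6 row(s).
- l[1] stu_id=8 → 6 match(es) in r → 6 row(s).
- l[2] stu_id=3 → 4 match(es) in r → 4 row(s).
- l[3] stu_id=6 → 6 match(es) in r → 6 row(s).
- l[4] stu_id=NULL → no match; kept with NULLs on the r side.
- l[5] stu_id=6 → 6 match(es) in r → 6 row(s).
- l[6] stu_id=4 → 5 match(es) in r → 5 row(s).
Total: 33 matched + 1 padded = 34 rows.

34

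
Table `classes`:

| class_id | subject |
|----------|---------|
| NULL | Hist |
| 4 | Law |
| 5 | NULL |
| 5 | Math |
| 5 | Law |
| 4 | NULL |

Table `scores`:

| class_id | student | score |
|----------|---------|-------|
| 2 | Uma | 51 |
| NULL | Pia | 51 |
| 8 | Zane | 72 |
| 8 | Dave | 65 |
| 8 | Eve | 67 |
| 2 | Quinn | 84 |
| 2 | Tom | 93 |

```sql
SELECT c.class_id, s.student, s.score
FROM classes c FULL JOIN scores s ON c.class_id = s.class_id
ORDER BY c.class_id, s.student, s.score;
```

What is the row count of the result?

FULL OUTER JOIN keeps every row from both sides; unmatched rows get NULL for the other side's columns.
Matching on c.class_id = s.class_id. A NULL in a compared column never satisfies the condition.
Matched pairs: 0; unmatched c rows kept: 6; unmatched s rows kept: 7.
Total: 0 matched + 13 padded = 13 rows.

13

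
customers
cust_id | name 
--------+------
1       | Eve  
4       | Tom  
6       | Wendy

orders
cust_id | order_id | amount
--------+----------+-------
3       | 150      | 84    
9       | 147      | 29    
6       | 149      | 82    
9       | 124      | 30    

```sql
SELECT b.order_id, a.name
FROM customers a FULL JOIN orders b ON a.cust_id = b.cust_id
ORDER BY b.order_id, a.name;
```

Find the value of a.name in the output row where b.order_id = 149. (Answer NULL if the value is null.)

Wendy

FULL OUTER JOIN keeps every row from both sides; unmatched rows get NULL for the other side's columns.
Matching on a.cust_id = b.cust_id.
- a row (cust_id=1): no match → kept, b columns NULL.
- a row (cust_id=4): no match → kept, b columns NULL.
- a row (cust_id=6): matches 1 b row(s) → 1 output row(s).
- 3 row(s) from b found no a partner → padded with NULL.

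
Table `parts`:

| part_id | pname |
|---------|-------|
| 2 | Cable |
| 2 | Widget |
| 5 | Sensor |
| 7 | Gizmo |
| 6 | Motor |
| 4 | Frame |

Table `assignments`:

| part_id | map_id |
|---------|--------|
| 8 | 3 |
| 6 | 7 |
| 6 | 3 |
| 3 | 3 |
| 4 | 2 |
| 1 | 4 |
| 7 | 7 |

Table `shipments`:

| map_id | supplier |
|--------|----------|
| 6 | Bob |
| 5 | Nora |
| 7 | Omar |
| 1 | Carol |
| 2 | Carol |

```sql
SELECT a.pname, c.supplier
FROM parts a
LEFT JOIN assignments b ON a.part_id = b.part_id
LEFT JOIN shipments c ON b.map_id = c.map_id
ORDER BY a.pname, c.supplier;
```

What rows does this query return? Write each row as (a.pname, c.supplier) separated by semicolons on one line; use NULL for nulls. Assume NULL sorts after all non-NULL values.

(Cable, NULL); (Frame, Carol); (Gizmo, Omar); (Motor, Omar); (Motor, NULL); (Sensor, NULL); (Widget, NULL)

Evaluate left to right. First `parts a LEFT JOIN assignments b` on part_id: 7 row(s).
Then LEFT JOIN `shipments c` on map_id: each of those 7 rows is kept; rows whose b.map_id has no match in c get NULL for c's columns.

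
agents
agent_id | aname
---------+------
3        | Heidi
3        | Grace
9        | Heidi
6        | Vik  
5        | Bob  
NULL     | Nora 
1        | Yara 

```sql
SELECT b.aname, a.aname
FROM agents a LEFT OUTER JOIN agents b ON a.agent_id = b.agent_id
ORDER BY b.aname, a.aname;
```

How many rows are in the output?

LEFT JOIN keeps every row from `agents a`; unmatched rows get NULL for `agents b`'s columns.
Matching on a.agent_id = b.agent_id. A NULL in a compared column never satisfies the condition.
- agent_id=3: 2 matching b row(s), so 2 row(s) emitted.
- agent_id=3: 2 matching b row(s), so 2 row(s) emitted.
- agent_id=9: 1 matching b row(s), so 1 row(s) emitted.
- agent_id=6: 1 matching b row(s), so 1 row(s) emitted.
- agent_id=5: 1 matching b row(s), so 1 row(s) emitted.
- agent_id=NULL: no b row matches, row kept with b columns NULL.
- agent_id=1: 1 matching b row(s), so 1 row(s) emitted.
Total: 8 matched + 1 padded = 9 rows.

9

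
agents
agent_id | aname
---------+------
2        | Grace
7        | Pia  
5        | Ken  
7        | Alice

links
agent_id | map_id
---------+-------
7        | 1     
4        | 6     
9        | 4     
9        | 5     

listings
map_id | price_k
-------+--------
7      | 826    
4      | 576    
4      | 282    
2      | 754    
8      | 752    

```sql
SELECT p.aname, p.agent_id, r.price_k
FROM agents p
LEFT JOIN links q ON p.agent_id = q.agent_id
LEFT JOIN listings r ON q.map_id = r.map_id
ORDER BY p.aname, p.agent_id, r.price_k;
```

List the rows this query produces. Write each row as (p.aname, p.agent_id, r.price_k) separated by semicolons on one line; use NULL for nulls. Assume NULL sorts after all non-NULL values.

(Alice, 7, NULL); (Grace, 2, NULL); (Ken, 5, NULL); (Pia, 7, NULL)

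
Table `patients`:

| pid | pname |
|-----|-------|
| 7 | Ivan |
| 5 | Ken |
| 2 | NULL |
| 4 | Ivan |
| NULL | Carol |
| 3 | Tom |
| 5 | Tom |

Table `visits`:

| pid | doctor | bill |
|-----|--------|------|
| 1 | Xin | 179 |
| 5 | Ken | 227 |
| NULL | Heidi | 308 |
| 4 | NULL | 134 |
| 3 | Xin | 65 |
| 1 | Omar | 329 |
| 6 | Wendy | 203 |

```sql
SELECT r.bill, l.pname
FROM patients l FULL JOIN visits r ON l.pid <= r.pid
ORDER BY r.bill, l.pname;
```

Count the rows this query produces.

FULL OUTER JOIN keeps every row from both sides; unmatched rows get NULL for the other side's columns.
Matching on l.pid <= r.pid. A NULL in a compared column never satisfies the condition.
- l (pid=7) has no partner → padded with NULL.
- l (pid=5) pairs with 2 row(s) of r.
- l (pid=2) pairs with 4 row(s) of r.
- l (pid=4) pairs with 3 row(s) of r.
- l (pid=NULL) has no partner → padded with NULL.
- l (pid=3) pairs with 4 row(s) of r.
- l (pid=5) pairs with 2 row(s) of r.
- 3 row(s) from r found no l partner → padded with NULL.
Total: 15 matched + 5 padded = 20 rows.

20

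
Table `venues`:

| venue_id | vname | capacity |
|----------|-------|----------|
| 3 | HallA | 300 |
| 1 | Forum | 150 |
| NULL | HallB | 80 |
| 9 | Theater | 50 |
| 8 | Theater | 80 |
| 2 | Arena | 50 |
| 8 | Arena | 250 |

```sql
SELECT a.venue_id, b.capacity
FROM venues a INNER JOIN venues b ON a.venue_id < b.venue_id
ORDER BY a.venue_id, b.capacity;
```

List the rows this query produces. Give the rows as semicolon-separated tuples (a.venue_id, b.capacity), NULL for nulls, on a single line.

(1, 50); (1, 50); (1, 80); (1, 250); (1, 300); (2, 50); (2, 80); (2, 250); (2, 300); (3, 50); (3, 80); (3, 250); (8, 50); (8, 50)

INNER JOIN keeps only pairs where the ON condition holds.
Matching on a.venue_id < b.venue_id. A NULL in a compared column never satisfies the condition.
- a row (venue_id=3): matches 3 b row(s) → 3 output row(s).
- a row (venue_id=1): matches 5 b row(s) → 5 output row(s).
- a row (venue_id=NULL): no match → dropped.
- a row (venue_id=9): no match → dropped.
- a row (venue_id=8): matches 1 b row(s) → 1 output row(s).
- a row (venue_id=2): matches 4 b row(s) → 4 output row(s).
- a row (venue_id=8): matches 1 b row(s) → 1 output row(s).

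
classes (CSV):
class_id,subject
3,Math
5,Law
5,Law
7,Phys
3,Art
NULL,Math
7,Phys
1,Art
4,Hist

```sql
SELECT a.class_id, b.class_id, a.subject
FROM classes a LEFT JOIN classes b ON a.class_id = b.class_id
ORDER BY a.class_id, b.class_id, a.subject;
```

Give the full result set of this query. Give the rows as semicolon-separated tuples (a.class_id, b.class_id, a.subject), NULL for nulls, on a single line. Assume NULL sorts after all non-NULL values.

LEFT JOIN keeps every row from `classes a`; unmatched rows get NULL for `classes b`'s columns.
Matching on a.class_id = b.class_id. A NULL in a compared column never satisfies the condition.
Matched pairs: 14; unmatched a rows kept: 1.

(1, 1, Art); (3, 3, Art); (3, 3, Art); (3, 3, Math); (3, 3, Math); (4, 4, Hist); (5, 5, Law); (5, 5, Law); (5, 5, Law); (5, 5, Law); (7, 7, Phys); (7, 7, Phys); (7, 7, Phys); (7, 7, Phys); (NULL, NULL, Math)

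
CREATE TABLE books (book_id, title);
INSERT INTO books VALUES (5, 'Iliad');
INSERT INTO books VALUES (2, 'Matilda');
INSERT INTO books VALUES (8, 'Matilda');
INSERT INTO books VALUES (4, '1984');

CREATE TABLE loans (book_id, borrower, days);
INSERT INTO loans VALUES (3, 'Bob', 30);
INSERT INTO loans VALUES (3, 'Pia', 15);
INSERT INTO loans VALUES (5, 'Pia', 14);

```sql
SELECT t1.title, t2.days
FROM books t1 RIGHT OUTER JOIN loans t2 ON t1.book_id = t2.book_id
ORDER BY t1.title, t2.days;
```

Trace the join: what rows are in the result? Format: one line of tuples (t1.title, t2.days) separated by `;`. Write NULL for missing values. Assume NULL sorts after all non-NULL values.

(Iliad, 14); (NULL, 15); (NULL, 30)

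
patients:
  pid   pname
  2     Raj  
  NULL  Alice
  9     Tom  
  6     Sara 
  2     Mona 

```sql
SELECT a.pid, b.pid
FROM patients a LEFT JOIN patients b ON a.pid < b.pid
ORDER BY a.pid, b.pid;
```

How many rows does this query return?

7

LEFT JOIN keeps every row from `patients a`; unmatched rows get NULL for `patients b`'s columns.
Matching on a.pid < b.pid. A NULL in a compared column never satisfies the condition.
- a[0] pid=2 → 2 match(es) in b → 2 row(s).
- a[1] pid=NULL → no match; kept with NULLs on the b side.
- a[2] pid=9 → no match; kept with NULLs on the b side.
- a[3] pid=6 → 1 match(es) in b → 1 row(s).
- a[4] pid=2 → 2 match(es) in b → 2 row(s).
Total: 5 matched + 2 padded = 7 rows.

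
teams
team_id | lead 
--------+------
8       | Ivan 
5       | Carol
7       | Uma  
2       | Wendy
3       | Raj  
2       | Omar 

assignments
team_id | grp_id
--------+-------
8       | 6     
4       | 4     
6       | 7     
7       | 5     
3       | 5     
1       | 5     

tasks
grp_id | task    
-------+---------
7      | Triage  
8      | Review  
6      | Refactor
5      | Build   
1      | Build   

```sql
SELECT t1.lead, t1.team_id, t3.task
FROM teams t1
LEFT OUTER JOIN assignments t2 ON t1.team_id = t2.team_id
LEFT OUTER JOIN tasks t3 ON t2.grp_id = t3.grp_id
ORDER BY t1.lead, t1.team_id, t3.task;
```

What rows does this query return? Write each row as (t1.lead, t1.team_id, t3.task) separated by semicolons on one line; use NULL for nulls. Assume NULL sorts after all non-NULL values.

Evaluate left to right. First `teams t1 LEFT JOIN assignments t2` on team_id: 6 row(s).
Then LEFT JOIN `tasks t3` on grp_id: each of those 6 rows is kept; rows whose t2.grp_id has no match in t3 get NULL for t3's columns.

(Carol, 5, NULL); (Ivan, 8, Refactor); (Omar, 2, NULL); (Raj, 3, Build); (Uma, 7, Build); (Wendy, 2, NULL)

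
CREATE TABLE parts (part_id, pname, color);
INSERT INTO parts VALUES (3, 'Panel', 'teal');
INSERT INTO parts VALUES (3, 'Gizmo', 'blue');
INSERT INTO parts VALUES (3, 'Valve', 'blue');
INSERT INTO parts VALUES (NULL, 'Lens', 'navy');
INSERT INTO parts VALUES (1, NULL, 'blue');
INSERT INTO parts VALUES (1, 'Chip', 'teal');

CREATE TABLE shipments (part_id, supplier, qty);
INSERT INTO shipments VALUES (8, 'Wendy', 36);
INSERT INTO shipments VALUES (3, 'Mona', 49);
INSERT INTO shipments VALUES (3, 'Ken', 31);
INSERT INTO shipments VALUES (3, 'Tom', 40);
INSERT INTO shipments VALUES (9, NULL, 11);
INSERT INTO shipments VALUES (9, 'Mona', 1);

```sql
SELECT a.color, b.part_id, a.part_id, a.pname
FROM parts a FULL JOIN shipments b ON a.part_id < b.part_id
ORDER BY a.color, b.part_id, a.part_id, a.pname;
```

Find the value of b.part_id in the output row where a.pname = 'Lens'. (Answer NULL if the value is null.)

FULL OUTER JOIN keeps every row from both sides; unmatched rows get NULL for the other side's columns.
Matching on a.part_id < b.part_id. A NULL in a compared column never satisfies the condition.
- a[0] part_id=3 → 3 match(es) in b → 3 row(s).
- a[1] part_id=3 → 3 match(es) in b → 3 row(s).
- a[2] part_id=3 → 3 match(es) in b → 3 row(s).
- a[3] part_id=NULL → no match; kept with NULLs on the b side.
- a[4] part_id=1 → 6 match(es) in b → 6 row(s).
- a[5] part_id=1 → 6 match(es) in b → 6 row(s).

NULL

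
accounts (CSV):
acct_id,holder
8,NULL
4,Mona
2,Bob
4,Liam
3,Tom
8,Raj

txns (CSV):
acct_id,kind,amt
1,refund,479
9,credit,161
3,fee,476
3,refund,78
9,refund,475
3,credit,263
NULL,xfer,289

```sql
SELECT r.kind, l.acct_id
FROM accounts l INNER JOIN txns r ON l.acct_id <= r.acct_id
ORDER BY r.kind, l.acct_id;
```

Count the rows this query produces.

18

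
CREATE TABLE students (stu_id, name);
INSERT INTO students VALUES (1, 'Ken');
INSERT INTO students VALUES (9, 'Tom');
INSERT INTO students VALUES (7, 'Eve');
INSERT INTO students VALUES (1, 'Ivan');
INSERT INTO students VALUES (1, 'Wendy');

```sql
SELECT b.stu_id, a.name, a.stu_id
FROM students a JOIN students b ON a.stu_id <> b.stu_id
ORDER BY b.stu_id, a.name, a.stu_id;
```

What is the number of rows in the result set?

14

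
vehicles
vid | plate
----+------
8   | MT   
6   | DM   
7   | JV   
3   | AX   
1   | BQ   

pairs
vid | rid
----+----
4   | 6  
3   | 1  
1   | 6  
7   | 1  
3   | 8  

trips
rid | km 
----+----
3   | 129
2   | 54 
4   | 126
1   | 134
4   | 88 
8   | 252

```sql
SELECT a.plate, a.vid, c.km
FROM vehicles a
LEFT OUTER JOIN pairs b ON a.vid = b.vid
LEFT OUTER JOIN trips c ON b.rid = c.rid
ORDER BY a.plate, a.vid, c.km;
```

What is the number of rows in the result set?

Joins associate left-to-right: vehicles LEFT JOIN pairs on vid gives 6 intermediate row(s).
Then LEFT JOIN `trips c` on rid: each of those 6 rows is kept; rows whose b.rid has no match in c get NULL for c's columns.
Result: 6 row(s).

6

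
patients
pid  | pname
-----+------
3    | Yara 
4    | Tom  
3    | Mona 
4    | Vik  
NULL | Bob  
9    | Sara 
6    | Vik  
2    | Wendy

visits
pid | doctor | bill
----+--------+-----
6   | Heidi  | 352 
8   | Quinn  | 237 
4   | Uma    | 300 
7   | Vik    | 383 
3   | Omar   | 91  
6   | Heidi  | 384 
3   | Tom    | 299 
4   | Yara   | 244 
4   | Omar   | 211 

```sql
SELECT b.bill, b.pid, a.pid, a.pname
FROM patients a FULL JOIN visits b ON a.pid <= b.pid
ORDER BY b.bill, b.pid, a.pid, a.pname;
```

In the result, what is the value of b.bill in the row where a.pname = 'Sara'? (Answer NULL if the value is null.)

FULL OUTER JOIN keeps every row from both sides; unmatched rows get NULL for the other side's columns.
Matching on a.pid <= b.pid. A NULL in a compared column never satisfies the condition.
- pid=3: 9 matching b row(s), so 9 row(s) emitted.
- pid=4: 7 matching b row(s), so 7 row(s) emitted.
- pid=3: 9 matching b row(s), so 9 row(s) emitted.
- pid=4: 7 matching b row(s), so 7 row(s) emitted.
- pid=NULL: no b row matches, row kept with b columns NULL.
- pid=9: no b row matches, row kept with b columns NULL.
- pid=6: 4 matching b row(s), so 4 row(s) emitted.
- pid=2: 9 matching b row(s), so 9 row(s) emitted.

NULL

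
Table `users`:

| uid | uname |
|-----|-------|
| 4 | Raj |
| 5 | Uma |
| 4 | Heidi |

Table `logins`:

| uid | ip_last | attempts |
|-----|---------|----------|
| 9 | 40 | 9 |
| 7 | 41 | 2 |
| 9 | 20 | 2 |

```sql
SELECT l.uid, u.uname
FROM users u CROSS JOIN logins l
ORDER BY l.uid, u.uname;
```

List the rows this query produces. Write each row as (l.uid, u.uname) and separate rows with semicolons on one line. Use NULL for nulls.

(7, Heidi); (7, Raj); (7, Uma); (9, Heidi); (9, Heidi); (9, Raj); (9, Raj); (9, Uma); (9, Uma)

CROSS JOIN pairs every row of `users` with every row of `logins`: 3 × 3 = 9 rows.
After projecting and ordering:
l.uid | u.uname
7 | Heidi
7 | Raj
7 | Uma
9 | Heidi
9 | Heidi
9 | Raj
9 | Raj
9 | Uma
9 | Uma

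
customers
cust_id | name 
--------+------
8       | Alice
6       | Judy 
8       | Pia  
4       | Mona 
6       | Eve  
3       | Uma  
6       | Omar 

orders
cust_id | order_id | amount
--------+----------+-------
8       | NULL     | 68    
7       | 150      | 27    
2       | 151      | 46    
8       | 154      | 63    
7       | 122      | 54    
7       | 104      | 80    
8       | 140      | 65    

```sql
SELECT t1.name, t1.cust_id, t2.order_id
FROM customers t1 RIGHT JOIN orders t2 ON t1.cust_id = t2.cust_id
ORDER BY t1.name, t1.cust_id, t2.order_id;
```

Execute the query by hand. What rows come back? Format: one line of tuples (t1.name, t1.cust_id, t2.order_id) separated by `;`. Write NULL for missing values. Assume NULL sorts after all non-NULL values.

RIGHT JOIN keeps every row from `orders`; unmatched rows get NULL for `customers`'s columns.
Matching on t1.cust_id = t2.cust_id.
- t1 (cust_id=8) pairs with 3 row(s) of t2.
- t1 (cust_id=6) has no partner in t2.
- t1 (cust_id=8) pairs with 3 row(s) of t2.
- t1 (cust_id=4) has no partner in t2.
- t1 (cust_id=6) has no partner in t2.
- t1 (cust_id=3) has no partner in t2.
- t1 (cust_id=6) has no partner in t2.
- 4 row(s) from t2 found no t1 partner → padded with NULL.
After projecting and ordering:
t1.name | t1.cust_id | t2.order_id
Alice | 8 | 140
Alice | 8 | 154
Alice | 8 | NULL
Pia | 8 | 140
Pia | 8 | 154
Pia | 8 | NULL
NULL | NULL | 104
NULL | NULL | 122
NULL | NULL | 150
NULL | NULL | 151

(Alice, 8, 140); (Alice, 8, 154); (Alice, 8, NULL); (Pia, 8, 140); (Pia, 8, 154); (Pia, 8, NULL); (NULL, NULL, 104); (NULL, NULL, 122); (NULL, NULL, 150); (NULL, NULL, 151)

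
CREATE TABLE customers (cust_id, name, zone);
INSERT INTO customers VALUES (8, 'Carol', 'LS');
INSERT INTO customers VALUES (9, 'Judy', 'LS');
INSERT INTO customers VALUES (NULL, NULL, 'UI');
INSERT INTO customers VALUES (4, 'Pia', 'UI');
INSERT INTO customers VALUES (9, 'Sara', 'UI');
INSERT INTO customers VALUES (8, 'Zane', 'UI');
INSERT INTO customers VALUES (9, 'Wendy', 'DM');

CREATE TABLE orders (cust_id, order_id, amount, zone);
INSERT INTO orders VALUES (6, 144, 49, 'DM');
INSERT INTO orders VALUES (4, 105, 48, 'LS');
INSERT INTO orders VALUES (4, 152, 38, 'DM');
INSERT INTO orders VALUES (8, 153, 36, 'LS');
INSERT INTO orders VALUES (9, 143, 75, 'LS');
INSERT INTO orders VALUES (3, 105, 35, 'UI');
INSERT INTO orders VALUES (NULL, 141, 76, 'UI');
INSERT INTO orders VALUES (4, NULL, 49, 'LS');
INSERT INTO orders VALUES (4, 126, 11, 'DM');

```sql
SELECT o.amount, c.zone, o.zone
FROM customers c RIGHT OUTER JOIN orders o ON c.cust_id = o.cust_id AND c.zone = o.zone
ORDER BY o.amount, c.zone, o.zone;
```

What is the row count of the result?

9

RIGHT JOIN keeps every row from `orders`; unmatched rows get NULL for `customers`'s columns.
Matching on c.cust_id = o.cust_id AND c.zone = o.zone. A NULL in a compared column never satisfies the condition.
- c[0] cust_id=8, zone=LS → 1 match(es) in o → 1 row(s).
- c[1] cust_id=9, zone=LS → 1 match(es) in o → 1 row(s).
- c[2] cust_id=NULL, zone=UI → no match.
- c[3] cust_id=4, zone=UI → no match.
- c[4] cust_id=9, zone=UI → no match.
- c[5] cust_id=8, zone=UI → no match.
- c[6] cust_id=9, zone=DM → no match.
- plus 7 unmatched o row(s), each kept with NULL c columns.
Total: 2 matched + 7 padded = 9 rows.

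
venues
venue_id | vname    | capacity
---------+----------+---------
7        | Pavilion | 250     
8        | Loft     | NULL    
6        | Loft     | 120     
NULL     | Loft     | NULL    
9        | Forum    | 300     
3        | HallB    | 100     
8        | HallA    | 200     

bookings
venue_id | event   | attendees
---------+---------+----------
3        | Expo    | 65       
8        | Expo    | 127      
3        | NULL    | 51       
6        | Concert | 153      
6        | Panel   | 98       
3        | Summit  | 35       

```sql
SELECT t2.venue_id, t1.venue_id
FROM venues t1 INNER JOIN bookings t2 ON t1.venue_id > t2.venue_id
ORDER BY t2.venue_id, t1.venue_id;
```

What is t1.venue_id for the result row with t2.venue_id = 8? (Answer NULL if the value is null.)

INNER JOIN keeps only pairs where the ON condition holds.
Matching on t1.venue_id > t2.venue_id. A NULL in a compared column never satisfies the condition.
- t1 (venue_id=7) pairs with 5 row(s) of t2.
- t1 (venue_id=8) pairs with 5 row(s) of t2.
- t1 (venue_id=6) pairs with 3 row(s) of t2.
- t1 (venue_id=NULL) has no partner → excluded.
- t1 (venue_id=9) pairs with 6 row(s) of t2.
- t1 (venue_id=3) has no partner → excluded.
- t1 (venue_id=8) pairs with 5 row(s) of t2.

9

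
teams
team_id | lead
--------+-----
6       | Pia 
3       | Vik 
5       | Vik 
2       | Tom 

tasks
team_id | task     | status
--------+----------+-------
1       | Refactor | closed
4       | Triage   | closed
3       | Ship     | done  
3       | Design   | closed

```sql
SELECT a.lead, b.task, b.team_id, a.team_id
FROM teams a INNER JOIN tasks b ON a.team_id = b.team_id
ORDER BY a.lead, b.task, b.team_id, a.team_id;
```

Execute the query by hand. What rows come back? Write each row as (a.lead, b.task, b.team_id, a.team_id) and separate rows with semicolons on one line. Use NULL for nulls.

INNER JOIN keeps only pairs where the ON condition holds.
Matching on a.team_id = b.team_id.
Matched pairs: 2.

(Vik, Design, 3, 3); (Vik, Ship, 3, 3)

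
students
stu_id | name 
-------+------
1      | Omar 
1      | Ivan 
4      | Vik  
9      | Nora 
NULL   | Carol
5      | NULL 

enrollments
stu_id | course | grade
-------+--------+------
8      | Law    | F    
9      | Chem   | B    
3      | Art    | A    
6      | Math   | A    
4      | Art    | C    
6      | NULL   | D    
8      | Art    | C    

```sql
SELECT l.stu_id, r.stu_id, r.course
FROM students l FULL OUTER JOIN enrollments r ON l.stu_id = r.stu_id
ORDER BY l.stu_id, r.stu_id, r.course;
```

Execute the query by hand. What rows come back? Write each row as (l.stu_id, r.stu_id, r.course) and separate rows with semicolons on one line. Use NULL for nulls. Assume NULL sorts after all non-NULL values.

(1, NULL, NULL); (1, NULL, NULL); (4, 4, Art); (5, NULL, NULL); (9, 9, Chem); (NULL, 3, Art); (NULL, 6, Math); (NULL, 6, NULL); (NULL, 8, Art); (NULL, 8, Law); (NULL, NULL, NULL)

FULL OUTER JOIN keeps every row from both sides; unmatched rows get NULL for the other side's columns.
Matching on l.stu_id = r.stu_id. A NULL in a compared column never satisfies the condition.
- l row (stu_id=1): no match → kept, r columns NULL.
- l row (stu_id=1): no match → kept, r columns NULL.
- l row (stu_id=4): matches 1 r row(s) → 1 output row(s).
- l row (stu_id=9): matches 1 r row(s) → 1 output row(s).
- l row (stu_id=NULL): no match → kept, r columns NULL.
- l row (stu_id=5): no match → kept, r columns NULL.
- 5 r row(s) had no l match → kept, l columns NULL.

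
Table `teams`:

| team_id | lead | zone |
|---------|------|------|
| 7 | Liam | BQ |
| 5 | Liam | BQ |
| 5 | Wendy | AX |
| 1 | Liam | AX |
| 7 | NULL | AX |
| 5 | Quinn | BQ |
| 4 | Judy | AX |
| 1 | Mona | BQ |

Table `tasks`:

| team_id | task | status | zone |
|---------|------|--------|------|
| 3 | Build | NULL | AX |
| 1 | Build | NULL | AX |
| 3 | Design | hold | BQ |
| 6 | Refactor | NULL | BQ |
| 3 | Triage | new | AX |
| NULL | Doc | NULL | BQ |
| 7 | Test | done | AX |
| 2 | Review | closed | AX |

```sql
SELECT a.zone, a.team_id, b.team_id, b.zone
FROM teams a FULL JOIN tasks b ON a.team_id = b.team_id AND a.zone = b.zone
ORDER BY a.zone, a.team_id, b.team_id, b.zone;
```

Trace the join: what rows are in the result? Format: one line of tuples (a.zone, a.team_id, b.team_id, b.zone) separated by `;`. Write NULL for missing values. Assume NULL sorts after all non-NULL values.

(AX, 1, 1, AX); (AX, 4, NULL, NULL); (AX, 5, NULL, NULL); (AX, 7, 7, AX); (BQ, 1, NULL, NULL); (BQ, 5, NULL, NULL); (BQ, 5, NULL, NULL); (BQ, 7, NULL, NULL); (NULL, NULL, 2, AX); (NULL, NULL, 3, AX); (NULL, NULL, 3, AX); (NULL, NULL, 3, BQ); (NULL, NULL, 6, BQ); (NULL, NULL, NULL, BQ)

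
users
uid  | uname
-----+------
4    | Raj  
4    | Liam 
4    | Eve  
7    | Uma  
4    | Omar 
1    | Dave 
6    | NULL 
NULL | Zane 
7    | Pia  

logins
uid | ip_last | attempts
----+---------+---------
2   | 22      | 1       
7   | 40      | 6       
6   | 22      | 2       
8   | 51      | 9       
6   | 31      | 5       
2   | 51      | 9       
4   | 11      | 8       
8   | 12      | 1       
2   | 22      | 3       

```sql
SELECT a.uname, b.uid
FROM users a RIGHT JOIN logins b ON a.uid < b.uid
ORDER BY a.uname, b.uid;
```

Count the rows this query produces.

36

RIGHT JOIN keeps every row from `logins`; unmatched rows get NULL for `users`'s columns.
Matching on a.uid < b.uid. A NULL in a compared column never satisfies the condition.
- a[0] uid=4 → 5 match(es) in b → 5 row(s).
- a[1] uid=4 → 5 match(es) in b → 5 row(s).
- a[2] uid=4 → 5 match(es) in b → 5 row(s).
- a[3] uid=7 → 2 match(es) in b → 2 row(s).
- a[4] uid=4 → 5 match(es) in b → 5 row(s).
- a[5] uid=1 → 9 match(es) in b → 9 row(s).
- a[6] uid=6 → 3 match(es) in b → 3 row(s).
- a[7] uid=NULL → no match.
- a[8] uid=7 → 2 match(es) in b → 2 row(s).
- every b row matched at least one a row.
Total: 36 rows.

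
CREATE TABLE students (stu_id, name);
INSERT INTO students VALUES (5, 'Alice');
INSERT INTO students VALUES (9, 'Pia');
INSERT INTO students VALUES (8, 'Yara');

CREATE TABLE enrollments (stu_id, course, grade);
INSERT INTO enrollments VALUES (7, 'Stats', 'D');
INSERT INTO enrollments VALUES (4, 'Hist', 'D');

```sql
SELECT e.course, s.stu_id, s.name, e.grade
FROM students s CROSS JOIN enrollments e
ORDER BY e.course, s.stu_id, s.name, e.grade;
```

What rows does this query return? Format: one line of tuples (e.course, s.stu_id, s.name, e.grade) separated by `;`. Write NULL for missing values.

CROSS JOIN pairs every row of `students` with every row of `enrollments`: 3 × 2 = 6 rows.
After projecting and ordering:
e.course | s.stu_id | s.name | e.grade
Hist | 5 | Alice | D
Hist | 8 | Yara | D
Hist | 9 | Pia | D
Stats | 5 | Alice | D
Stats | 8 | Yara | D
Stats | 9 | Pia | D

(Hist, 5, Alice, D); (Hist, 8, Yara, D); (Hist, 9, Pia, D); (Stats, 5, Alice, D); (Stats, 8, Yara, D); (Stats, 9, Pia, D)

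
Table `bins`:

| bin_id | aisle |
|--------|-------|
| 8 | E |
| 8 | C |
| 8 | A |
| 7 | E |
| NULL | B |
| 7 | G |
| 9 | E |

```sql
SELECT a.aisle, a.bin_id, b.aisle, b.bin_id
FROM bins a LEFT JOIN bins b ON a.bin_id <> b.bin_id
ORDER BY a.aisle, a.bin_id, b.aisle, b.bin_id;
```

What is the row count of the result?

23

LEFT JOIN keeps every row from `bins a`; unmatched rows get NULL for `bins b`'s columns.
Matching on a.bin_id <> b.bin_id. A NULL in a compared column never satisfies the condition.
- a row (bin_id=8): matches 3 b row(s) → 3 output row(s).
- a row (bin_id=8): matches 3 b row(s) → 3 output row(s).
- a row (bin_id=8): matches 3 b row(s) → 3 output row(s).
- a row (bin_id=7): matches 4 b row(s) → 4 output row(s).
- a row (bin_id=NULL): no match → kept, b columns NULL.
- a row (bin_id=7): matches 4 b row(s) → 4 output row(s).
- a row (bin_id=9): matches 5 b row(s) → 5 output row(s).
Total: 22 matched + 1 padded = 23 rows.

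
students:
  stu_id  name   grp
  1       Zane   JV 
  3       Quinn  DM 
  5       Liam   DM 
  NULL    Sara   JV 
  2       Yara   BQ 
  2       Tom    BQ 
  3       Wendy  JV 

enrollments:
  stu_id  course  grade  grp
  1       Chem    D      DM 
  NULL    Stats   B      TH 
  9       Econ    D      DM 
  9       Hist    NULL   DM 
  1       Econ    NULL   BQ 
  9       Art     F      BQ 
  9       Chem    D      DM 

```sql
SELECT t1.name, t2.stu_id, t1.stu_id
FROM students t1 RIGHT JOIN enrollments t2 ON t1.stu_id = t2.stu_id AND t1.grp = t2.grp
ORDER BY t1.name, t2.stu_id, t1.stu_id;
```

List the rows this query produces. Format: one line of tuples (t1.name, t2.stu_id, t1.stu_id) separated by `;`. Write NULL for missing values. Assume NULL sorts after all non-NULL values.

RIGHT JOIN keeps every row from `enrollments`; unmatched rows get NULL for `students`'s columns.
Matching on t1.stu_id = t2.stu_id AND t1.grp = t2.grp. A NULL in a compared column never satisfies the condition.
Matched pairs: 0; unmatched t2 rows kept: 7.

(NULL, 1, NULL); (NULL, 1, NULL); (NULL, 9, NULL); (NULL, 9, NULL); (NULL, 9, NULL); (NULL, 9, NULL); (NULL, NULL, NULL)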